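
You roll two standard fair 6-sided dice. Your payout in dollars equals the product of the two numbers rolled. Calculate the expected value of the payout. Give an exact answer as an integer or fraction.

Distribution of the product of the two numbers rolled: 1 w.p. 1/36, 2 w.p. 1/18, 3 w.p. 1/18, 4 w.p. 1/12, 5 w.p. 1/18, 6 w.p. 1/9, …
E[payout] = (1/36)·1 + (1/18)·2 + (1/18)·3 + (1/12)·4 + (1/18)·5 + (1/9)·6 + (1/18)·8 + (1/36)·9 + (1/18)·10 + (1/9)·12 + (1/18)·15 + (1/36)·16 + (1/18)·18 + (1/18)·20 + (1/18)·24 + (1/36)·25 + (1/18)·30 + (1/36)·36 = 49/4

49/4 dollars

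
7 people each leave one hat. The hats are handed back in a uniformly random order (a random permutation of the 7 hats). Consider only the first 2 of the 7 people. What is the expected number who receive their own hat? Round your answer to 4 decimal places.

Let Xᵢ = 1 if person i gets their own hat. For each i, P(Xᵢ=1) = 1/7.
By linearity of expectation, E[X₁+…+X_2] = 2·(1/7) = 2/7.
≈ 0.2857

0.2857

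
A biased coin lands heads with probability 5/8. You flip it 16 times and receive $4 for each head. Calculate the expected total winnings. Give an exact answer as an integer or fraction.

$40

E[#heads] = 16·5/8 = 10 (linearity over flips).
E[winnings] = 4·10 = 40.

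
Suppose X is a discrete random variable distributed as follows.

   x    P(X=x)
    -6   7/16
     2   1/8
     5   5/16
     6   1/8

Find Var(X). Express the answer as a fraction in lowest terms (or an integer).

7311/256

E[X] = (7/16)·(-6) + (1/8)·2 + (5/16)·5 + (1/8)·6 = -1/16
E[X²] = (7/16)·36 + (1/8)·4 + (5/16)·25 + (1/8)·36 = 457/16
Var(X) = 457/16 − (-1/16)² = 7311/256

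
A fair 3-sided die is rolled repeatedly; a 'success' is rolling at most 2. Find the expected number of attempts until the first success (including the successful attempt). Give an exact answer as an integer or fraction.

3/2

For a geometric distribution, E[trials] = 1/p = 1/(2/3) = 3/2.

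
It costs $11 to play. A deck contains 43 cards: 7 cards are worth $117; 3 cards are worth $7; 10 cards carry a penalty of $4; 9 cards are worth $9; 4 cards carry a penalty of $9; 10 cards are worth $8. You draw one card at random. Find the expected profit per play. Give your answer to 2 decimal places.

E[payout] = (7/43)·117 + (3/43)·7 + (10/43)·(-4) + (9/43)·9 + (4/43)·(-9) + (10/43)·8 = 925/43
Expected profit = 925/43 − 11 = 452/43 ≈ $10.51

$10.51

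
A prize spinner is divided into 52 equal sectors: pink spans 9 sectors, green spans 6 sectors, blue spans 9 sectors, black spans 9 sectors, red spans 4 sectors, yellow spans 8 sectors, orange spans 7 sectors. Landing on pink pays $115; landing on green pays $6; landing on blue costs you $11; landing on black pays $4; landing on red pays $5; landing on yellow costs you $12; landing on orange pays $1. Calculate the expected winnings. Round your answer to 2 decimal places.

$18.06

E[payout] = (9/52)·115 + (6/52)·6 + (9/52)·(-11) + (9/52)·4 + (4/52)·5 + (8/52)·(-12) + (7/52)·1 = 939/52
≈ $18.06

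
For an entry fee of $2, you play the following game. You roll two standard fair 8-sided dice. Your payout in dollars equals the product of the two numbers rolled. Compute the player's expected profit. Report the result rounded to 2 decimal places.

Distribution of the product of the two numbers rolled: 1 w.p. 1/64, 2 w.p. 1/32, 3 w.p. 1/32, 4 w.p. 3/64, 5 w.p. 1/32, 6 w.p. 1/16, …
E[payout] = (1/64)·1 + (1/32)·2 + (1/32)·3 + (3/64)·4 + (1/32)·5 + (1/16)·6 + (1/32)·7 + (1/16)·8 + (1/64)·9 + (1/32)·10 + (1/16)·12 + (1/32)·14 + (1/32)·15 + (3/64)·16 + (1/32)·18 + (1/32)·20 + (1/32)·21 + (1/16)·24 + (1/64)·25 + (1/32)·28 + (1/32)·30 + (1/32)·32 + (1/32)·35 + (1/64)·36 + (1/32)·40 + (1/32)·42 + (1/32)·48 + (1/64)·49 + (1/32)·56 + (1/64)·64 = 81/4
Expected profit = 81/4 − 2 = 73/4 ≈ $18.25

$18.25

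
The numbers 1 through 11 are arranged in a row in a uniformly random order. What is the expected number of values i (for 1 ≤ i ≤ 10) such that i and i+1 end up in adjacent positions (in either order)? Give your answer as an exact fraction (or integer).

20/11

For each i ∈ {1,…,10}, let Xᵢ = 1 if i and i+1 are adjacent. P(Xᵢ=1) = 2·(11−1)!/11! = 2/11.
By linearity, E[ΣXᵢ] = (10)·(2/11) = 20/11.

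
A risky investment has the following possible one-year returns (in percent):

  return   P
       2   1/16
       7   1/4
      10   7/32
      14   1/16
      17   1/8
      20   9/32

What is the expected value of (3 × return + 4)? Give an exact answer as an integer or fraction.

673/16

E[3x+4] = (1/16)·10 + (1/4)·25 + (7/32)·34 + (1/16)·46 + (1/8)·55 + (9/32)·64
     = 673/16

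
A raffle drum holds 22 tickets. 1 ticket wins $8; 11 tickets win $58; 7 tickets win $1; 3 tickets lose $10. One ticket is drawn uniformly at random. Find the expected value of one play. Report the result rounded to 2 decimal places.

$28.32

E[payout] = (1/22)·8 + (11/22)·58 + (7/22)·1 + (3/22)·(-10) = 623/22
≈ $28.32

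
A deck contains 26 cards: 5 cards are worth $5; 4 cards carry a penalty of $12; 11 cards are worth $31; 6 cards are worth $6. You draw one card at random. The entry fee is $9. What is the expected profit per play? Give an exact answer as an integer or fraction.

60/13 dollars

E[payout] = (5/26)·5 + (4/26)·(-12) + (11/26)·31 + (6/26)·6 = 177/13
Expected profit = 177/13 − 9 = 60/13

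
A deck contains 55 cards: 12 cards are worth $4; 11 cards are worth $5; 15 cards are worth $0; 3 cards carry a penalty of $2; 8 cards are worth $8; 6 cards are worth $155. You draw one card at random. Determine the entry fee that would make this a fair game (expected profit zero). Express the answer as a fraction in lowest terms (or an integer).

E[payout] = (12/55)·4 + (11/55)·5 + (15/55)·0 + (3/55)·(-2) + (8/55)·8 + (6/55)·155 = 1091/55
Fair fee = E[payout] = 1091/55

1091/55 dollars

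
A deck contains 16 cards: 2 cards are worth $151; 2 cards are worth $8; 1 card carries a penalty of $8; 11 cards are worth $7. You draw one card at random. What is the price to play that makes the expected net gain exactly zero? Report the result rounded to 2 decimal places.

$24.19

E[payout] = (2/16)·151 + (2/16)·8 + (1/16)·(-8) + (11/16)·7 = 387/16
Fair fee = E[payout] = 387/16 ≈ $24.19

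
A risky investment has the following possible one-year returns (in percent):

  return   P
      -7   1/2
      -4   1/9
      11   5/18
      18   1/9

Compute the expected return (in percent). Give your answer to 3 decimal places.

1.111

E[X] = (1/2)·(-7) + (1/9)·(-4) + (5/18)·11 + (1/9)·18
     = 10/9 ≈ 1.111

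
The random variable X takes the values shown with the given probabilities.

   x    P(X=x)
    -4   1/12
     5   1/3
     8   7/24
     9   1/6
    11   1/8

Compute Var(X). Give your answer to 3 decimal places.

14.165

E[X] = (1/12)·(-4) + (1/3)·5 + (7/24)·8 + (1/6)·9 + (1/8)·11 = 157/24
E[X²] = (1/12)·16 + (1/3)·25 + (7/24)·64 + (1/6)·81 + (1/8)·121 = 1367/24
Var(X) = 1367/24 − (157/24)² = 8159/576 ≈ 14.165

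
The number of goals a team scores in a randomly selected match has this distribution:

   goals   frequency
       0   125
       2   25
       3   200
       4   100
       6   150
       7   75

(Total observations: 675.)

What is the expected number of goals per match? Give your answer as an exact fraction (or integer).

11/3

Total = 675, so P(goals=0) = 125/675, etc.
E[X] = (5/27)·0 + (1/27)·2 + (8/27)·3 + (4/27)·4 + (2/9)·6 + (1/9)·7
     = 11/3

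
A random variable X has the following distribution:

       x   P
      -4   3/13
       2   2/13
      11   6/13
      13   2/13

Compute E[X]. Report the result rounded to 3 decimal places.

6.462

E[X] = (3/13)·(-4) + (2/13)·2 + (6/13)·11 + (2/13)·13
     = 84/13 ≈ 6.462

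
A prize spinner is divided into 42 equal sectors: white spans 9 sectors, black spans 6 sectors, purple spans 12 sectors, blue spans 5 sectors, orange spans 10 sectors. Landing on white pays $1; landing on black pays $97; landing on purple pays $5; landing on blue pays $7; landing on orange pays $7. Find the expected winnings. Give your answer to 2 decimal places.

E[payout] = (9/42)·1 + (6/42)·97 + (12/42)·5 + (5/42)·7 + (10/42)·7 = 18
≈ $18.00

$18.00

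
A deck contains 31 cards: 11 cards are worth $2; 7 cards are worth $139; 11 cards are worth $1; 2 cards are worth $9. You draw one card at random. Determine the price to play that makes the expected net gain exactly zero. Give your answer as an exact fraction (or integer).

E[payout] = (11/31)·2 + (7/31)·139 + (11/31)·1 + (2/31)·9 = 1024/31
Fair fee = E[payout] = 1024/31

1024/31 dollars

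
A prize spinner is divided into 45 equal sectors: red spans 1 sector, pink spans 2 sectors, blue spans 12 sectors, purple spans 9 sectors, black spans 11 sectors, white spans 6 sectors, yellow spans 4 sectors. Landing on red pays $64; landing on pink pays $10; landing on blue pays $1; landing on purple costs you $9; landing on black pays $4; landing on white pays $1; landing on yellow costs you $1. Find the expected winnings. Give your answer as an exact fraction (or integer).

61/45 dollars

E[payout] = (1/45)·64 + (2/45)·10 + (12/45)·1 + (9/45)·(-9) + (11/45)·4 + (6/45)·1 + (4/45)·(-1) = 61/45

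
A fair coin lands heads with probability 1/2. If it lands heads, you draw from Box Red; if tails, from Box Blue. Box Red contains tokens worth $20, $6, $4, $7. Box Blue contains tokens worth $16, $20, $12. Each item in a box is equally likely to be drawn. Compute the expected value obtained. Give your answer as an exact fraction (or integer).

E[X | Box Red] = (20 + 6 + 4 + 7)/4 = 37/4
E[X | Box Blue] = (16 + 20 + 12)/3 = 16
E[X] = (1/2)·37/4 + (1/2)·16 = 101/8

101/8 dollars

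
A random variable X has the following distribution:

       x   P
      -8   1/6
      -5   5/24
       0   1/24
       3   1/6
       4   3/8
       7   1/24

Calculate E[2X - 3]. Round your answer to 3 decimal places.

-3.167

E[2x-3] = (1/6)·(-19) + (5/24)·(-13) + (1/24)·(-3) + (1/6)·3 + (3/8)·5 + (1/24)·11
     = -19/6 ≈ -3.167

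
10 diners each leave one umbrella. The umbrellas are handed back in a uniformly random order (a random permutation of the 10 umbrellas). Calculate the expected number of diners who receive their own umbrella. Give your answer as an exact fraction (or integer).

1

Let Xᵢ = 1 if person i gets their own umbrella. For each i, P(Xᵢ=1) = 1/10.
By linearity of expectation, E[X₁+…+X_10] = 10·(1/10) = 1.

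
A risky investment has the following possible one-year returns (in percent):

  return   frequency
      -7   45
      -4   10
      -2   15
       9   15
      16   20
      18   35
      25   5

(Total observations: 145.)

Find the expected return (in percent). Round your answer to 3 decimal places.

Total = 145, so P(return=-7) = 45/145, etc.
E[X] = (9/29)·(-7) + (2/29)·(-4) + (3/29)·(-2) + (3/29)·9 + (4/29)·16 + (7/29)·18 + (1/29)·25
     = 165/29 ≈ 5.690

5.690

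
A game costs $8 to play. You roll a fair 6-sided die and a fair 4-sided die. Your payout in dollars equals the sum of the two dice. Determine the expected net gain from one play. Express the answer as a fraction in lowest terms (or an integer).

-$2

Distribution of the sum of the two dice: 2 w.p. 1/24, 3 w.p. 1/12, 4 w.p. 1/8, 5 w.p. 1/6, 6 w.p. 1/6, 7 w.p. 1/6, …
E[payout] = (1/24)·2 + (1/12)·3 + (1/8)·4 + (1/6)·5 + (1/6)·6 + (1/6)·7 + (1/8)·8 + (1/12)·9 + (1/24)·10 = 6
Expected profit = 6 − 8 = -2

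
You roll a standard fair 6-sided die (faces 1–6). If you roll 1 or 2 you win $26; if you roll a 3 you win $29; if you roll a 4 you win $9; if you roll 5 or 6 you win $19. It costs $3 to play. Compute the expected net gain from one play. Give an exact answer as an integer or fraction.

E[payout] = (1/6)·9 + (1/3)·19 + (1/3)·26 + (1/6)·29 = 64/3
Expected profit = 64/3 − 3 = 55/3

55/3 dollars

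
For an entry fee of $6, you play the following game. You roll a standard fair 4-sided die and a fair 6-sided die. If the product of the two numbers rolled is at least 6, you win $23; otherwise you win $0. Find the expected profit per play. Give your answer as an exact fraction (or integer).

E[payout] = (3/8)·0 + (5/8)·23 = 115/8
Expected profit = 115/8 − 6 = 67/8

67/8 dollars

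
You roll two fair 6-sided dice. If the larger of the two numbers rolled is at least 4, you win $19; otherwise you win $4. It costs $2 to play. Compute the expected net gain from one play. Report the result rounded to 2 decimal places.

$13.25

E[payout] = (1/4)·4 + (3/4)·19 = 61/4
Expected profit = 61/4 − 2 = 53/4 ≈ $13.25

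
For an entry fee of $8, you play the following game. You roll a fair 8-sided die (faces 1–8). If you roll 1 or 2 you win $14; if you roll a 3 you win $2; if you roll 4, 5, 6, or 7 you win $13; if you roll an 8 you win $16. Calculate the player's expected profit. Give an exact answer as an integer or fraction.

17/4 dollars

E[payout] = (1/8)·2 + (1/2)·13 + (1/4)·14 + (1/8)·16 = 49/4
Expected profit = 49/4 − 8 = 17/4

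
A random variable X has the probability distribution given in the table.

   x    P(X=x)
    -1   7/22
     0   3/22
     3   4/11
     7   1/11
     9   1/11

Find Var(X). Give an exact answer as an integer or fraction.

5057/484

E[X] = (7/22)·(-1) + (3/22)·0 + (4/11)·3 + (1/11)·7 + (1/11)·9 = 49/22
E[X²] = (7/22)·1 + (3/22)·0 + (4/11)·9 + (1/11)·49 + (1/11)·81 = 339/22
Var(X) = 339/22 − (49/22)² = 5057/484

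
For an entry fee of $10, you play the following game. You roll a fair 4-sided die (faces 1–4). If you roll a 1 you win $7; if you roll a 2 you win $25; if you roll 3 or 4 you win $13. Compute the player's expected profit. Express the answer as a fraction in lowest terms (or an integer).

E[payout] = (1/4)·7 + (1/2)·13 + (1/4)·25 = 29/2
Expected profit = 29/2 − 10 = 9/2

9/2 dollars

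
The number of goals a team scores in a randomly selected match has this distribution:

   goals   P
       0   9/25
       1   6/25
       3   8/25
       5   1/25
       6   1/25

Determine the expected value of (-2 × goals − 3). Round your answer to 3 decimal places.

-6.280

E[-2x-3] = (9/25)·(-3) + (6/25)·(-5) + (8/25)·(-9) + (1/25)·(-13) + (1/25)·(-15)
     = -157/25 ≈ -6.280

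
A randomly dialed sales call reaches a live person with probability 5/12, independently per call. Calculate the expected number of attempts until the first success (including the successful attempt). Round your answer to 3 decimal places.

2.400

For a geometric distribution, E[trials] = 1/p = 1/(5/12) = 12/5.
≈ 2.400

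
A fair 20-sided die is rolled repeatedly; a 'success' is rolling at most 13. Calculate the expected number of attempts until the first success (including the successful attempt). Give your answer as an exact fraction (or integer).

For a geometric distribution, E[trials] = 1/p = 1/(13/20) = 20/13.

20/13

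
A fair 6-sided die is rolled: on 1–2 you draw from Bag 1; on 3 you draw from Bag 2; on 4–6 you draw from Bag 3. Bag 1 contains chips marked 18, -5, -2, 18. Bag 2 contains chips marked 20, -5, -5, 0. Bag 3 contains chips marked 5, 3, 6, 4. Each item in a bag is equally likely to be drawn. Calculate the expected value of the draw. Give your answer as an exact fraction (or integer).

E[X | Bag 1] = (18 − 5 − 2 + 18)/4 = 29/4
E[X | Bag 2] = (20 − 5 − 5 + 0)/4 = 5/2
E[X | Bag 3] = (5 + 3 + 6 + 4)/4 = 9/2
E[X] = (1/3)·29/4 + (1/6)·5/2 + (1/2)·9/2 = 61/12

61/12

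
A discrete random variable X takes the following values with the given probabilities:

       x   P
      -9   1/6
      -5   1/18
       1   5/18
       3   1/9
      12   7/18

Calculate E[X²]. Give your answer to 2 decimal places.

E[X²] = (1/6)·81 + (1/18)·25 + (5/18)·1 + (1/9)·9 + (7/18)·144
     = 433/6 ≈ 72.17

72.17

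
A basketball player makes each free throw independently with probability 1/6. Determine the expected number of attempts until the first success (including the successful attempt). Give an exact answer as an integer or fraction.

For a geometric distribution, E[trials] = 1/p = 1/(1/6) = 6.

6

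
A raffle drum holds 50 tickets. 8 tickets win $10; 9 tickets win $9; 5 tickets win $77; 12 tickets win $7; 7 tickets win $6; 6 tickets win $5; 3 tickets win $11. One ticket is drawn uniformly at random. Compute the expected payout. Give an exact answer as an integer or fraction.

147/10 dollars

E[payout] = (8/50)·10 + (9/50)·9 + (5/50)·77 + (12/50)·7 + (7/50)·6 + (6/50)·5 + (3/50)·11 = 147/10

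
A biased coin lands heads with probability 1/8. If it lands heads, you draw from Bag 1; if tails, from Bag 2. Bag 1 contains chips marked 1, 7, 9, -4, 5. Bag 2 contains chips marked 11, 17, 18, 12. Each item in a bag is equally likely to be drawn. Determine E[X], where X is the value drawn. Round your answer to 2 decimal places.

E[X | Bag 1] = (1 + 7 + 9 − 4 + 5)/5 = 18/5
E[X | Bag 2] = (11 + 17 + 18 + 12)/4 = 29/2
E[X] = (1/8)·18/5 + (7/8)·29/2 = 1051/80 ≈ 13.14

13.14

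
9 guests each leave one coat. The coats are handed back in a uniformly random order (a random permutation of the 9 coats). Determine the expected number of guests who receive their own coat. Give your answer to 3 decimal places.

1.000

Let Xᵢ = 1 if person i gets their own coat. For each i, P(Xᵢ=1) = 1/9.
By linearity of expectation, E[X₁+…+X_9] = 9·(1/9) = 1.
≈ 1.000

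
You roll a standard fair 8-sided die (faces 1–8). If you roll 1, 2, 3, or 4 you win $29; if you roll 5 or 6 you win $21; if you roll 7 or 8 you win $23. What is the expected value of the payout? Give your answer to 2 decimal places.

E[payout] = (1/4)·21 + (1/4)·23 + (1/2)·29 = 51/2
≈ $25.50

$25.50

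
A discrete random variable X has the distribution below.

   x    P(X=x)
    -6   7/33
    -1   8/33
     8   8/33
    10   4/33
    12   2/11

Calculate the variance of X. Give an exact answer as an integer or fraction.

17104/363

E[X] = (7/33)·(-6) + (8/33)·(-1) + (8/33)·8 + (4/33)·10 + (2/11)·12 = 42/11
E[X²] = (7/33)·36 + (8/33)·1 + (8/33)·64 + (4/33)·100 + (2/11)·144 = 2036/33
Var(X) = 2036/33 − (42/11)² = 17104/363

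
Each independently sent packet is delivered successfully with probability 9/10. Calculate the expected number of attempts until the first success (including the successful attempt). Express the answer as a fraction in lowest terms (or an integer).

10/9

For a geometric distribution, E[trials] = 1/p = 1/(9/10) = 10/9.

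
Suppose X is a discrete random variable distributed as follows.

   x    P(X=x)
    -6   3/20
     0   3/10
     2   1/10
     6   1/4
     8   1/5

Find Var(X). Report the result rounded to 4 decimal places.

E[X] = (3/20)·(-6) + (3/10)·0 + (1/10)·2 + (1/4)·6 + (1/5)·8 = 12/5
E[X²] = (3/20)·36 + (3/10)·0 + (1/10)·4 + (1/4)·36 + (1/5)·64 = 138/5
Var(X) = 138/5 − (12/5)² = 546/25 ≈ 21.8400

21.8400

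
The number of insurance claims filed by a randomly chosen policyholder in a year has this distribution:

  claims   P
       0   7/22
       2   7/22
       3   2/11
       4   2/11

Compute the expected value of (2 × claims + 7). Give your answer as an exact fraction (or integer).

119/11

E[2x+7] = (7/22)·7 + (7/22)·11 + (2/11)·13 + (2/11)·15
     = 119/11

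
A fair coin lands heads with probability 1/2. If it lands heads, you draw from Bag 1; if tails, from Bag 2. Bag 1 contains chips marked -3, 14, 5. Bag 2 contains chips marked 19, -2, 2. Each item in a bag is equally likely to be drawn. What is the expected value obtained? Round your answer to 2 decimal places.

5.83

E[X | Bag 1] = (-3 + 14 + 5)/3 = 16/3
E[X | Bag 2] = (19 − 2 + 2)/3 = 19/3
E[X] = (1/2)·16/3 + (1/2)·19/3 = 35/6 ≈ 5.83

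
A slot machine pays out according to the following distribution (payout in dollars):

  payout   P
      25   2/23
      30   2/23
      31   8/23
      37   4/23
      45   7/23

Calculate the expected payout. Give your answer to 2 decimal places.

$35.70

E[X] = (2/23)·25 + (2/23)·30 + (8/23)·31 + (4/23)·37 + (7/23)·45
     = 821/23 ≈ 35.70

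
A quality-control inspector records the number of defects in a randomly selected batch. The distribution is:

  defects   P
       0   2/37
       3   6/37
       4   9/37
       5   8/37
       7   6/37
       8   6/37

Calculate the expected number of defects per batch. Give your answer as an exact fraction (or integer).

E[X] = (2/37)·0 + (6/37)·3 + (9/37)·4 + (8/37)·5 + (6/37)·7 + (6/37)·8
     = 184/37

184/37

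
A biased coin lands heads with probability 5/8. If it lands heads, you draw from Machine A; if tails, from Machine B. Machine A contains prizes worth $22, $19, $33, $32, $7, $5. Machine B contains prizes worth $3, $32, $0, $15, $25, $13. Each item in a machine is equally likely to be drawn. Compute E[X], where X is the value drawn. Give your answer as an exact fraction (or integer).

E[X | Machine A] = (22 + 19 + 33 + 32 + 7 + 5)/6 = 59/3
E[X | Machine B] = (3 + 32 + 0 + 15 + 25 + 13)/6 = 44/3
E[X] = (5/8)·59/3 + (3/8)·44/3 = 427/24

427/24 dollars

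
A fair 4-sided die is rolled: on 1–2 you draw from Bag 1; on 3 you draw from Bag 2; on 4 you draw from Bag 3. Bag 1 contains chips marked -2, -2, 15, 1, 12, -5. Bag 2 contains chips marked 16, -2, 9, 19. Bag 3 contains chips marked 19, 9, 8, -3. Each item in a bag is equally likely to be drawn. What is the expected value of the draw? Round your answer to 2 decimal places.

E[X | Bag 1] = (-2 − 2 + 15 + 1 + 12 − 5)/6 = 19/6
E[X | Bag 2] = (16 − 2 + 9 + 19)/4 = 21/2
E[X | Bag 3] = (19 + 9 + 8 − 3)/4 = 33/4
E[X] = (1/2)·19/6 + (1/4)·21/2 + (1/4)·33/4 = 301/48 ≈ 6.27

6.27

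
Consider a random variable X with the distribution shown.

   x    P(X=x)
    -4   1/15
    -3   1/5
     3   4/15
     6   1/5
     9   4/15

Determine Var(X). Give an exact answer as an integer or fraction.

E[X] = (1/15)·(-4) + (1/5)·(-3) + (4/15)·3 + (1/5)·6 + (4/15)·9 = 53/15
E[X²] = (1/15)·16 + (1/5)·9 + (4/15)·9 + (1/5)·36 + (4/15)·81 = 511/15
Var(X) = 511/15 − (53/15)² = 4856/225

4856/225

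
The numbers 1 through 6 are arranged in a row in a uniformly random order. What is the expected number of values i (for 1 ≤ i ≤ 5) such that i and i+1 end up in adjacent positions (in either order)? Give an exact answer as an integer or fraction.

For each i ∈ {1,…,5}, let Xᵢ = 1 if i and i+1 are adjacent. P(Xᵢ=1) = 2·(6−1)!/6! = 2/6.
By linearity, E[ΣXᵢ] = (5)·(2/6) = 5/3.

5/3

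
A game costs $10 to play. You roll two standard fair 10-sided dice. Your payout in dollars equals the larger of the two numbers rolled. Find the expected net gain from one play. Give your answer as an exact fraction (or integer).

Distribution of the larger of the two numbers rolled: 1 w.p. 1/100, 2 w.p. 3/100, 3 w.p. 1/20, 4 w.p. 7/100, 5 w.p. 9/100, 6 w.p. 11/100, …
E[payout] = (1/100)·1 + (3/100)·2 + (1/20)·3 + (7/100)·4 + (9/100)·5 + (11/100)·6 + (13/100)·7 + (3/20)·8 + (17/100)·9 + (19/100)·10 = 143/20
Expected profit = 143/20 − 10 = -57/20

-57/20 dollars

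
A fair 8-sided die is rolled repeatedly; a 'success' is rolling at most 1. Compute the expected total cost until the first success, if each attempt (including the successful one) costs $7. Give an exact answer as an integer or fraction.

$56

E[#attempts] = 1/p = 8; E[cost] = 7·8 = 56.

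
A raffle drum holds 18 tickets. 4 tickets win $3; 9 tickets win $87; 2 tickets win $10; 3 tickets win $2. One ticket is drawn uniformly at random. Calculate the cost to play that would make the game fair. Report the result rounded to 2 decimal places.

$45.61

E[payout] = (4/18)·3 + (9/18)·87 + (2/18)·10 + (3/18)·2 = 821/18
Fair fee = E[payout] = 821/18 ≈ $45.61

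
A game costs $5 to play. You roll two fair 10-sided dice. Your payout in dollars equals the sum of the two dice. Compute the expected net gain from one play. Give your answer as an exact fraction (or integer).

$6

Distribution of the sum of the two dice: 2 w.p. 1/100, 3 w.p. 1/50, 4 w.p. 3/100, 5 w.p. 1/25, 6 w.p. 1/20, 7 w.p. 3/50, …
E[payout] = (1/100)·2 + (1/50)·3 + (3/100)·4 + (1/25)·5 + (1/20)·6 + (3/50)·7 + (7/100)·8 + (2/25)·9 + (9/100)·10 + (1/10)·11 + (9/100)·12 + (2/25)·13 + (7/100)·14 + (3/50)·15 + (1/20)·16 + (1/25)·17 + (3/100)·18 + (1/50)·19 + (1/100)·20 = 11
Expected profit = 11 − 5 = 6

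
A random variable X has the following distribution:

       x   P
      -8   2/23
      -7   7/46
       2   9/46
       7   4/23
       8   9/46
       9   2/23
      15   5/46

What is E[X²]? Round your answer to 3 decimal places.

E[X²] = (2/23)·64 + (7/46)·49 + (9/46)·4 + (4/23)·49 + (9/46)·64 + (2/23)·81 + (5/46)·225
     = 1526/23 ≈ 66.348

66.348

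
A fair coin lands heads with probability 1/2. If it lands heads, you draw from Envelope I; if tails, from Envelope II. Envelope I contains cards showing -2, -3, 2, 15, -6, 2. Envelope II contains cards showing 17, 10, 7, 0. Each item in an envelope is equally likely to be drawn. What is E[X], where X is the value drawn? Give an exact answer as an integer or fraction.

E[X | Envelope I] = (-2 − 3 + 2 + 15 − 6 + 2)/6 = 4/3
E[X | Envelope II] = (17 + 10 + 7 + 0)/4 = 17/2
E[X] = (1/2)·4/3 + (1/2)·17/2 = 59/12

59/12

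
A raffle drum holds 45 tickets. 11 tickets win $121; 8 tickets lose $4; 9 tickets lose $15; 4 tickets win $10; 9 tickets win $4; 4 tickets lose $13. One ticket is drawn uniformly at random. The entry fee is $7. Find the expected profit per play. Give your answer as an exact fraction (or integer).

97/5 dollars

E[payout] = (11/45)·121 + (8/45)·(-4) + (9/45)·(-15) + (4/45)·10 + (9/45)·4 + (4/45)·(-13) = 132/5
Expected profit = 132/5 − 7 = 97/5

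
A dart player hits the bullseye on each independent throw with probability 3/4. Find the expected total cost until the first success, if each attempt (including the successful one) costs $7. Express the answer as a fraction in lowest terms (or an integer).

28/3 dollars

E[#attempts] = 1/p = 4/3; E[cost] = 7·4/3 = 28/3.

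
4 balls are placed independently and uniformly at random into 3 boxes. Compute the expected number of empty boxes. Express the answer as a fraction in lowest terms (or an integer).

Let Xⱼ=1 if box j is empty. P(Xⱼ=1) = ((3-1)/3)^4 = 16/81.
By linearity, E[#empty] = 3·16/81 = 16/27.

16/27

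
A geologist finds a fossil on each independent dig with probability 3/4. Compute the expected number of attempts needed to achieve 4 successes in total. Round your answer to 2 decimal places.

By linearity (sum of 4 independent geometric waits), E[trials] = 4/p = 4/(3/4) = 16/3.
≈ 5.33

5.33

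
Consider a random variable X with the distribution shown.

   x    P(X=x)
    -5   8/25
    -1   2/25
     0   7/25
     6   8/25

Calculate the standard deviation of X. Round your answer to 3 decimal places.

4.421

E[X] = 6/25, E[X²] = 98/5
Var(X) = E[X²] − (E[X])² = 98/5 − 36/625 = 12214/625
SD(X) = √(12214/625) ≈ 4.421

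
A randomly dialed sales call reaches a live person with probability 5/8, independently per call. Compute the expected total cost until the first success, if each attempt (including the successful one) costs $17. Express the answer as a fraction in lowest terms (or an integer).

E[#attempts] = 1/p = 8/5; E[cost] = 17·8/5 = 136/5.

136/5 dollars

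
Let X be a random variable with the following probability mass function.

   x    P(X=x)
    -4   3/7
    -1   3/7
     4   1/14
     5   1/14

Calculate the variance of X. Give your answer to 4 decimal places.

7.9643

E[X] = (3/7)·(-4) + (3/7)·(-1) + (1/14)·4 + (1/14)·5 = -3/2
E[X²] = (3/7)·16 + (3/7)·1 + (1/14)·16 + (1/14)·25 = 143/14
Var(X) = 143/14 − (-3/2)² = 223/28 ≈ 7.9643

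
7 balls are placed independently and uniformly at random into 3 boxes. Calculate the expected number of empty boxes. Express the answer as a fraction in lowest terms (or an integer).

128/729

Let Xⱼ=1 if box j is empty. P(Xⱼ=1) = ((3-1)/3)^7 = 128/2187.
By linearity, E[#empty] = 3·128/2187 = 128/729.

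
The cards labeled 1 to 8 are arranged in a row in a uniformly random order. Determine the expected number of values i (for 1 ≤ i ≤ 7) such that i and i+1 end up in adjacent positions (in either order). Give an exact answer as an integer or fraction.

For each i ∈ {1,…,7}, let Xᵢ = 1 if i and i+1 are adjacent. P(Xᵢ=1) = 2·(8−1)!/8! = 2/8.
By linearity, E[ΣXᵢ] = (7)·(2/8) = 7/4.

7/4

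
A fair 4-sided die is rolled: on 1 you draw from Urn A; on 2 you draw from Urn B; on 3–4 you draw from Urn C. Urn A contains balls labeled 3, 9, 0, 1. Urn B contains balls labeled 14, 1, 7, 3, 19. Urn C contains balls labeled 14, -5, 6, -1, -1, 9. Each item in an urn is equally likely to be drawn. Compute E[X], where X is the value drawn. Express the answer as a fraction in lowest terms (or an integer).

1163/240

E[X | Urn A] = (3 + 9 + 0 + 1)/4 = 13/4
E[X | Urn B] = (14 + 1 + 7 + 3 + 19)/5 = 44/5
E[X | Urn C] = (14 − 5 + 6 − 1 − 1 + 9)/6 = 11/3
E[X] = (1/4)·13/4 + (1/4)·44/5 + (1/2)·11/3 = 1163/240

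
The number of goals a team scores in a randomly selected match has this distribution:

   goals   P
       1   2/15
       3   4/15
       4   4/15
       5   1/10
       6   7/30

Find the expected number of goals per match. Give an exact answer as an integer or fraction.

39/10

E[X] = (2/15)·1 + (4/15)·3 + (4/15)·4 + (1/10)·5 + (7/30)·6
     = 39/10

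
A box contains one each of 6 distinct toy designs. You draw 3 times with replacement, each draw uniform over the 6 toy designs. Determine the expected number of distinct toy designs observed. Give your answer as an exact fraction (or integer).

91/36

Let Xⱼ=1 if type j appears at least once. P(Xⱼ=1) = 1 − ((6−1)/6)^3 = 91/216.
E[#distinct] = 6·91/216 = 91/36.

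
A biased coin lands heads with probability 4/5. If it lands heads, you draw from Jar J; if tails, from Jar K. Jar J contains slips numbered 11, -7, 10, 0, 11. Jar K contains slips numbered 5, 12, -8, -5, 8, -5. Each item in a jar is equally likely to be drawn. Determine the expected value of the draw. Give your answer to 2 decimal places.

E[X | Jar J] = (11 − 7 + 10 + 0 + 11)/5 = 5
E[X | Jar K] = (5 + 12 − 8 − 5 + 8 − 5)/6 = 7/6
E[X] = (4/5)·5 + (1/5)·7/6 = 127/30 ≈ 4.23

4.23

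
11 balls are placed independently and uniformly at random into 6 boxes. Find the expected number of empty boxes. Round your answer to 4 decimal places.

Let Xⱼ=1 if box j is empty. P(Xⱼ=1) = ((6-1)/6)^11 = 48828125/362797056.
By linearity, E[#empty] = 6·48828125/362797056 = 48828125/60466176.
≈ 0.8075

0.8075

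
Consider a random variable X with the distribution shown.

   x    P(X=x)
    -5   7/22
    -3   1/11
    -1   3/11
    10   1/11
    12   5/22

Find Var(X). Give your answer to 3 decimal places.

E[X] = (7/22)·(-5) + (1/11)·(-3) + (3/11)·(-1) + (1/11)·10 + (5/22)·12 = 3/2
E[X²] = (7/22)·25 + (1/11)·9 + (3/11)·1 + (1/11)·100 + (5/22)·144 = 1119/22
Var(X) = 1119/22 − (3/2)² = 2139/44 ≈ 48.614

48.614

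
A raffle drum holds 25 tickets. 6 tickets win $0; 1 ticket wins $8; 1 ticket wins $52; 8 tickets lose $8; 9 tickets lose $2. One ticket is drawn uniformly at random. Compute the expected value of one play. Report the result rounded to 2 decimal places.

E[payout] = (6/25)·0 + (1/25)·8 + (1/25)·52 + (8/25)·(-8) + (9/25)·(-2) = -22/25
≈ -$0.88

-$0.88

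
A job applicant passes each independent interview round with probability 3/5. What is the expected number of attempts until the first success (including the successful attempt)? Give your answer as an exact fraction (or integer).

5/3

For a geometric distribution, E[trials] = 1/p = 1/(3/5) = 5/3.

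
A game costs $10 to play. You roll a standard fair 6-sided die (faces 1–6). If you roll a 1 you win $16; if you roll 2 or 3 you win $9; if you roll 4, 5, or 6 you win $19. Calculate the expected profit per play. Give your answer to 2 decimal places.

$5.17

E[payout] = (1/3)·9 + (1/6)·16 + (1/2)·19 = 91/6
Expected profit = 91/6 − 10 = 31/6 ≈ $5.17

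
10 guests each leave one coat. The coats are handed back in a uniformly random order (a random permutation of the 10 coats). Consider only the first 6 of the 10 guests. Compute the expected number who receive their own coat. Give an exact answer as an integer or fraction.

Let Xᵢ = 1 if person i gets their own coat. For each i, P(Xᵢ=1) = 1/10.
By linearity of expectation, E[X₁+…+X_6] = 6·(1/10) = 3/5.

3/5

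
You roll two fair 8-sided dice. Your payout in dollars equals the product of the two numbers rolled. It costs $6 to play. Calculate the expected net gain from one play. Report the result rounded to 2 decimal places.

$14.25

Distribution of the product of the two numbers rolled: 1 w.p. 1/64, 2 w.p. 1/32, 3 w.p. 1/32, 4 w.p. 3/64, 5 w.p. 1/32, 6 w.p. 1/16, …
E[payout] = (1/64)·1 + (1/32)·2 + (1/32)·3 + (3/64)·4 + (1/32)·5 + (1/16)·6 + (1/32)·7 + (1/16)·8 + (1/64)·9 + (1/32)·10 + (1/16)·12 + (1/32)·14 + (1/32)·15 + (3/64)·16 + (1/32)·18 + (1/32)·20 + (1/32)·21 + (1/16)·24 + (1/64)·25 + (1/32)·28 + (1/32)·30 + (1/32)·32 + (1/32)·35 + (1/64)·36 + (1/32)·40 + (1/32)·42 + (1/32)·48 + (1/64)·49 + (1/32)·56 + (1/64)·64 = 81/4
Expected profit = 81/4 − 6 = 57/4 ≈ $14.25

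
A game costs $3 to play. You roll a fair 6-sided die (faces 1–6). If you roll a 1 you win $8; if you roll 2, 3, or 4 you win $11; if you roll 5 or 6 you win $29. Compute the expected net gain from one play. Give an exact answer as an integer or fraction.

E[payout] = (1/6)·8 + (1/2)·11 + (1/3)·29 = 33/2
Expected profit = 33/2 − 3 = 27/2

27/2 dollars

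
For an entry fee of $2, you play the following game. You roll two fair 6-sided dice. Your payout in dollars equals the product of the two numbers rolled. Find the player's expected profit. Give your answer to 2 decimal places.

$10.25

Distribution of the product of the two numbers rolled: 1 w.p. 1/36, 2 w.p. 1/18, 3 w.p. 1/18, 4 w.p. 1/12, 5 w.p. 1/18, 6 w.p. 1/9, …
E[payout] = (1/36)·1 + (1/18)·2 + (1/18)·3 + (1/12)·4 + (1/18)·5 + (1/9)·6 + (1/18)·8 + (1/36)·9 + (1/18)·10 + (1/9)·12 + (1/18)·15 + (1/36)·16 + (1/18)·18 + (1/18)·20 + (1/18)·24 + (1/36)·25 + (1/18)·30 + (1/36)·36 = 49/4
Expected profit = 49/4 − 2 = 41/4 ≈ $10.25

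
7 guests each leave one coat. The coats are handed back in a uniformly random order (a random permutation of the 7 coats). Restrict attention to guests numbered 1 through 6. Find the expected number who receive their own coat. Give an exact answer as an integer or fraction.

6/7

Let Xᵢ = 1 if person i gets their own coat. For each i, P(Xᵢ=1) = 1/7.
By linearity of expectation, E[X₁+…+X_6] = 6·(1/7) = 6/7.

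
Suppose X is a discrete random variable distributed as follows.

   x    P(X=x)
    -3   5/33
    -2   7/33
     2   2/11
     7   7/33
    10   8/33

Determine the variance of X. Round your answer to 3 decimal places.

26.057

E[X] = (5/33)·(-3) + (7/33)·(-2) + (2/11)·2 + (7/33)·7 + (8/33)·10 = 112/33
E[X²] = (5/33)·9 + (7/33)·4 + (2/11)·4 + (7/33)·49 + (8/33)·100 = 1240/33
Var(X) = 1240/33 − (112/33)² = 28376/1089 ≈ 26.057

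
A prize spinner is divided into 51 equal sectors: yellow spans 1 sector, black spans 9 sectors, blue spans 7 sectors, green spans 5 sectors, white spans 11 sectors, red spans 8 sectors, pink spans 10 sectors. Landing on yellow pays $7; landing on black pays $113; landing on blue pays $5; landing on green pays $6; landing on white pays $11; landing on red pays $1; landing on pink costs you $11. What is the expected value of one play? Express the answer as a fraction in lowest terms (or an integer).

E[payout] = (1/51)·7 + (9/51)·113 + (7/51)·5 + (5/51)·6 + (11/51)·11 + (8/51)·1 + (10/51)·(-11) = 1108/51

1108/51 dollars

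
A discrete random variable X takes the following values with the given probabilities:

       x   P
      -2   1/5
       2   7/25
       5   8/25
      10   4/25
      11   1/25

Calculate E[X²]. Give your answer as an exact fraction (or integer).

E[X²] = (1/5)·4 + (7/25)·4 + (8/25)·25 + (4/25)·100 + (1/25)·121
     = 769/25

769/25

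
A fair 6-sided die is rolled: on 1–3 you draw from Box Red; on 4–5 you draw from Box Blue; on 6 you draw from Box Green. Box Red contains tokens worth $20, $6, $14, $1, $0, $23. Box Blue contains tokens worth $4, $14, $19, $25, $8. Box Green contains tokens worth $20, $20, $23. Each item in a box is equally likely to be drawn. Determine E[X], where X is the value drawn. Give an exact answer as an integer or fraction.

27/2 dollars

E[X | Box Red] = (20 + 6 + 14 + 1 + 0 + 23)/6 = 32/3
E[X | Box Blue] = (4 + 14 + 19 + 25 + 8)/5 = 14
E[X | Box Green] = (20 + 20 + 23)/3 = 21
E[X] = (1/2)·32/3 + (1/3)·14 + (1/6)·21 = 27/2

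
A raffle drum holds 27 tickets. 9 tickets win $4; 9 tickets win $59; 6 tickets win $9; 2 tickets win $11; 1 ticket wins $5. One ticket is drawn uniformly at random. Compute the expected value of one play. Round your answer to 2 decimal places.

E[payout] = (9/27)·4 + (9/27)·59 + (6/27)·9 + (2/27)·11 + (1/27)·5 = 24
≈ $24.00

$24.00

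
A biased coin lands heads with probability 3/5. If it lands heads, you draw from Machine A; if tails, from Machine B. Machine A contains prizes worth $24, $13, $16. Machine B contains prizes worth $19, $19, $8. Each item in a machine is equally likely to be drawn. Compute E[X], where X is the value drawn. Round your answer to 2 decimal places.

$16.73

E[X | Machine A] = (24 + 13 + 16)/3 = 53/3
E[X | Machine B] = (19 + 19 + 8)/3 = 46/3
E[X] = (3/5)·53/3 + (2/5)·46/3 = 251/15 ≈ 16.73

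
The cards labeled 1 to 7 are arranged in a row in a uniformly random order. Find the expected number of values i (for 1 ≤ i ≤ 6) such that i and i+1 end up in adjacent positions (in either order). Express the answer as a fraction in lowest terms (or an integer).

For each i ∈ {1,…,6}, let Xᵢ = 1 if i and i+1 are adjacent. P(Xᵢ=1) = 2·(7−1)!/7! = 2/7.
By linearity, E[ΣXᵢ] = (6)·(2/7) = 12/7.

12/7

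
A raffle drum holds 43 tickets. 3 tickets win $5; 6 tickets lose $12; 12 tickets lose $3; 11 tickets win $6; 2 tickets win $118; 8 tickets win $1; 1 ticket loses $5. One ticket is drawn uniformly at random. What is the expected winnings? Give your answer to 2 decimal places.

$4.93

E[payout] = (3/43)·5 + (6/43)·(-12) + (12/43)·(-3) + (11/43)·6 + (2/43)·118 + (8/43)·1 + (1/43)·(-5) = 212/43
≈ $4.93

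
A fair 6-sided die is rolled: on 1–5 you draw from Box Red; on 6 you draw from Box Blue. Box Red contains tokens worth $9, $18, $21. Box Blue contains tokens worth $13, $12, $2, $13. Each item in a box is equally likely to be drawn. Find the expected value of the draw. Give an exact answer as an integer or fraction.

E[X | Box Red] = (9 + 18 + 21)/3 = 16
E[X | Box Blue] = (13 + 12 + 2 + 13)/4 = 10
E[X] = (5/6)·16 + (1/6)·10 = 15

$15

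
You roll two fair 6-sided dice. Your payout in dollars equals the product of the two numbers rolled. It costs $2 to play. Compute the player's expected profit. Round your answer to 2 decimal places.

$10.25

Distribution of the product of the two numbers rolled: 1 w.p. 1/36, 2 w.p. 1/18, 3 w.p. 1/18, 4 w.p. 1/12, 5 w.p. 1/18, 6 w.p. 1/9, …
E[payout] = (1/36)·1 + (1/18)·2 + (1/18)·3 + (1/12)·4 + (1/18)·5 + (1/9)·6 + (1/18)·8 + (1/36)·9 + (1/18)·10 + (1/9)·12 + (1/18)·15 + (1/36)·16 + (1/18)·18 + (1/18)·20 + (1/18)·24 + (1/36)·25 + (1/18)·30 + (1/36)·36 = 49/4
Expected profit = 49/4 − 2 = 41/4 ≈ $10.25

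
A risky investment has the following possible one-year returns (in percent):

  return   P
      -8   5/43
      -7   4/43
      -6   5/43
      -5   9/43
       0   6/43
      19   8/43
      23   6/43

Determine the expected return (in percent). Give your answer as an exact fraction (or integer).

147/43

E[X] = (5/43)·(-8) + (4/43)·(-7) + (5/43)·(-6) + (9/43)·(-5) + (6/43)·0 + (8/43)·19 + (6/43)·23
     = 147/43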